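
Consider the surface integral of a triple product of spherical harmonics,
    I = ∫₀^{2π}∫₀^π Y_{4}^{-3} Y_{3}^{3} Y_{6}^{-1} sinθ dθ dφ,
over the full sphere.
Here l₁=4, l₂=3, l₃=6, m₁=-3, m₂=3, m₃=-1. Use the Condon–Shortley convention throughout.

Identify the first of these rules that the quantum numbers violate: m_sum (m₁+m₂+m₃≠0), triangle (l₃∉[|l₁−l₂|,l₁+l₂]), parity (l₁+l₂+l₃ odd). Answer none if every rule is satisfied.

m_sum

m₁+m₂+m₃ = -3 + 3 − 1 = -1  ✗
triangle: |4−3|=1 ≤ l₃=6 ≤ 4+3=7
parity: l₁+l₂+l₃ = 13 is odd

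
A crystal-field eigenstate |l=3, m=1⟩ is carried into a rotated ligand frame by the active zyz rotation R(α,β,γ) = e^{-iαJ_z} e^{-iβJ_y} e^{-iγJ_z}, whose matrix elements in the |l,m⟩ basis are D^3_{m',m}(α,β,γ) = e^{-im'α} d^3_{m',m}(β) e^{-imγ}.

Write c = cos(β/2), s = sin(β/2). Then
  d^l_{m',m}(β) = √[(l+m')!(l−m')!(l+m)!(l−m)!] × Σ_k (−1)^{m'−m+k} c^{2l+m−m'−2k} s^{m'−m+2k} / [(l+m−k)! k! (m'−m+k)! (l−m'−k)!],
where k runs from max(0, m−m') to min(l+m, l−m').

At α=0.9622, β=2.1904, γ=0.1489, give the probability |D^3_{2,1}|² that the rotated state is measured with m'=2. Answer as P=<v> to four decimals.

P=0.1369

First d^3_{2,1}(β=2.1904), then the phase factors e^{-i(2)α} and e^{-i(1)γ}:
Half-angle: c=0.457869, s=0.889020. N=√(120·1·24·2)=75.894664
k: max(0,(1)−(2))=0 … min(3+(1),3−(2))=1
  k=0: (−1)^1·75.8947/(24)·0.4579^5·0.8890^1 = -0.056574
  k=1: (−1)^2·75.8947/(12)·0.4579^3·0.8890^3 = +0.426567
d^3_{2,1}(2.1904) = -0.056574 +0.426567 = +0.369993
|D^3_{2,1}|² = |d^3_{2,1}(β)|² = (+0.369993)² = 0.136895 (the z-rotation phases have unit modulus)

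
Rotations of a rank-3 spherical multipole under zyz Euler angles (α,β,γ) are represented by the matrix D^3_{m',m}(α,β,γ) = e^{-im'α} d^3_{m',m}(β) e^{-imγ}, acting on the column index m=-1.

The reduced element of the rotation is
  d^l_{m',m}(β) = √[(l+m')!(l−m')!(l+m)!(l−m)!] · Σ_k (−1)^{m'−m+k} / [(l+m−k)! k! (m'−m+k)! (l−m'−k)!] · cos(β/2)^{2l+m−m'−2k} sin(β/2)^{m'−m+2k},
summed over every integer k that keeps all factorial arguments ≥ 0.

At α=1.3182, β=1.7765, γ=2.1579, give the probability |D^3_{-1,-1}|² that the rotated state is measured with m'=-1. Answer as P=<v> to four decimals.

P=0.0275

D^3_{-1,-1}(1.3182,1.7765,2.1579) = e^{-i·-1·1.3182}·d^3_{-1,-1}(1.7765)·e^{-i·-1·2.1579}. Compute d first:
c=cos(1.776500/2)=0.630771, s=sin(1.776500/2)=0.775969; N=√[2·24·2·24]=48.000000
k∈{0,1,2} keeps every argument non-negative
  k=0: (−1)^0·48.0000/(48)·0.6308^6·0.7760^0 = +0.062984
  k=1: (−1)^1·48.0000/(6)·0.6308^4·0.7760^2 = -0.762545
  k=2: (−1)^2·48.0000/(8)·0.6308^2·0.7760^4 = +0.865510
d^3_{-1,-1}(1.7765) = +0.062984 -0.762545 +0.865510 = +0.165949
|D^3_{-1,-1}|² = |d^3_{-1,-1}(β)|² = (+0.165949)² = 0.027539 (the z-rotation phases have unit modulus)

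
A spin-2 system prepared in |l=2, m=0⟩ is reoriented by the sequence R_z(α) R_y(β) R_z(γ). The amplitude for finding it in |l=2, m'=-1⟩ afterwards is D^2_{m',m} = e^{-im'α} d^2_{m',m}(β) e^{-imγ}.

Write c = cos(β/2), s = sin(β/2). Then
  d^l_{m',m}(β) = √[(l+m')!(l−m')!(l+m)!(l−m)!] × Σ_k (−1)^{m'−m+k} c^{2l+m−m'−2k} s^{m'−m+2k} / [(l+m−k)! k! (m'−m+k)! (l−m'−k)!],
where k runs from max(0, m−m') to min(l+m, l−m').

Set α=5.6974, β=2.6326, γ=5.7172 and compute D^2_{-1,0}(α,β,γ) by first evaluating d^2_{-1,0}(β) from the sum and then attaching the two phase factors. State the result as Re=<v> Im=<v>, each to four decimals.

D^2_{-1,0}(5.6974,2.6326,5.7172) = e^{-i·-1·5.6974}·d^2_{-1,0}(2.6326)·e^{-i·0·5.7172}. Compute d first:
c=cos(2.632600/2)=0.251758, s=sin(2.632600/2)=0.967790; N=√[1·6·2·2]=4.898979
k: max(0,(0)−(-1))=1 … min(2+(0),2−(-1))=2
  k=1: (−1)^0·4.8990/(2)·0.2518^3·0.9678^1 = +0.037827
  k=2: (−1)^1·4.8990/(2)·0.2518^1·0.9678^3 = -0.558988
d^2_{-1,0}(2.6326) = +0.037827 -0.558988 = -0.521161
D = (+0.833278-0.552854i)·(-0.521161)·(+1.000000+0.000000i) = -0.434272+0.288126i

Re=-0.4343 Im=0.2881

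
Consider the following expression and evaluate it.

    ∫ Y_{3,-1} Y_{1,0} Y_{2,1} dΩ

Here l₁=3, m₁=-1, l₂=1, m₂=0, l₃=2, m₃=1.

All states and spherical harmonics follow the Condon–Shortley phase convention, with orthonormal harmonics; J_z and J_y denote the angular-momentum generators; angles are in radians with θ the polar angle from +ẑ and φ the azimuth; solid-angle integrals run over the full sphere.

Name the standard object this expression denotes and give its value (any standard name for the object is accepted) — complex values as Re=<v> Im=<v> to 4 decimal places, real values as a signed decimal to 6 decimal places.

This is a Gaunt coefficient — the integral of a triple product of spherical harmonics over the sphere.
Checks pass: Σm=0; 6 even; l₃=2∈[2,4].
(2·3+1)(2·1+1)(2·2+1) = 105
Δ: 2! 4! 0! / 7! → 1/105
sum: t=1:−1/4 = -1/4
3j²(3 1 2; 0 0 0) = Δ·Π!·Σ² = 3/35  (sign -1)
sum: t=1:−1/6 = -1/6
3j²(3 1 2; -1 0 1) = Δ·Π!·Σ² = 8/105  (sign +1)
combine: 4πI² = 105·3/35·8/105 = 24/35
take √, sign -1: I = -0.23359668

Gaunt coefficient, -0.233597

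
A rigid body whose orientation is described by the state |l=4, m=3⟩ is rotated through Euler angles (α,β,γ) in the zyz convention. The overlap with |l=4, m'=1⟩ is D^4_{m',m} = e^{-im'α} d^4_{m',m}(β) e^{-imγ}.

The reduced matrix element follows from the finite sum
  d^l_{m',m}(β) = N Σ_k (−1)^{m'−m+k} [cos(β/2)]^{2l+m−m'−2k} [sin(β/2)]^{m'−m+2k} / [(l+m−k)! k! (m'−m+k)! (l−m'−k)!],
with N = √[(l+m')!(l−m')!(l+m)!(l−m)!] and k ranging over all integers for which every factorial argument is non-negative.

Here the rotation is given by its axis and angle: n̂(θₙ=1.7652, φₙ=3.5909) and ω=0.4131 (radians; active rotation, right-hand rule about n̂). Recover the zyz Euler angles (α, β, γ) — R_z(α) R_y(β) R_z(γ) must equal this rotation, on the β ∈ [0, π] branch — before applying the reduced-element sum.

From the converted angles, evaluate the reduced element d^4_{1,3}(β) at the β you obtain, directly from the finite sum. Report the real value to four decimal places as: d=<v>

Axis–angle → zyz. n̂ = (sinθₙcosφₙ, sinθₙsinφₙ, cosθₙ) = (-0.883781, -0.426160, -0.193181), ω = 0.4131.
R = I cosω + sinω [n̂]ₓ + (1−cosω) n̂n̂ᵀ gives
  R = [+0.981584, +0.109235, -0.156720; -0.045871, +0.931158, +0.361719; +0.185444, -0.347869, +0.919020]
β = atan2(√(R₁₃²+R₂₃²), R₃₃) = 0.405209; α = atan2(R₂₃, R₁₃) mod 2π = 1.979647; γ = atan2(R₃₂, −R₃₁) mod 2π = 4.222625
d^4_{1,3}(β=0.4052) via the finite sum:
c=cos(0.405209/2)=0.979546, s=sin(0.405209/2)=0.201221; N=√[120·6·5040·1]=1904.940944
Admissible k: 2..3 (factorial args all ≥0)
  k=2: (−1)^0·1904.9409/(240)·0.9795^6·0.2012^2 = +0.283901
  k=3: (−1)^1·1904.9409/(144)·0.9795^4·0.2012^4 = -0.019967
d^4_{1,3}(0.4052) = +0.283901 -0.019967 = +0.263934

d=0.2639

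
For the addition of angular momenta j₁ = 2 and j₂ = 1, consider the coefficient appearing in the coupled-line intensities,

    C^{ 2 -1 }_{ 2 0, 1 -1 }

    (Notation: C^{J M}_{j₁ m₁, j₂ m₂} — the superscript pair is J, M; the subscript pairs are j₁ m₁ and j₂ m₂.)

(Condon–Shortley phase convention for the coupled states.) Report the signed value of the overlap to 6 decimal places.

j₁+j₂−J=1  J+j₁−j₂=3  J−j₁+j₂=1  j₁+j₂+J+1=6
(j₁±m₁, j₂±m₂, J±M) = (2,2,0,2,1,3)
P² = 2
sum k=0..0:
  [0] +1/2 = 1/2
S = 1/2
C² = P²·S² = 1/2 ; C = +0.707107

+√(1/2) = +0.707107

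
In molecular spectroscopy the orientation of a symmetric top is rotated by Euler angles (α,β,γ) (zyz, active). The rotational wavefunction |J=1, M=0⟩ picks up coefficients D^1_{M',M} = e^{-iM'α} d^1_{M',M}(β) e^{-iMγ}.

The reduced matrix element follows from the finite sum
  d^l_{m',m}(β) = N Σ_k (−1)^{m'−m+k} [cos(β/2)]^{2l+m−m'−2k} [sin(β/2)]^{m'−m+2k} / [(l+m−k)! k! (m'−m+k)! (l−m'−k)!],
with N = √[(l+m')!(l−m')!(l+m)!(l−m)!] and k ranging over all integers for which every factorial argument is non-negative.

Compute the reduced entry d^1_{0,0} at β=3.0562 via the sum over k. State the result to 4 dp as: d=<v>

d=-0.9964

d^1_{0,0}(β=3.0562) via the finite sum:
With c≡cos(β/2)=0.042683 and s≡sin(β/2)=0.999089, N=[1·1·1·1]^{1/2}=1.000000
The bounds max(0,m−m')=0 and min(l+m,l−m')=1 give 2 terms
  k=0: (−1)^0·1.0000/(1)·0.0427^2·0.9991^0 = +0.001822
  k=1: (−1)^1·1.0000/(1)·0.0427^0·0.9991^2 = -0.998178
d^1_{0,0}(3.0562) = +0.001822 -0.998178 = -0.996356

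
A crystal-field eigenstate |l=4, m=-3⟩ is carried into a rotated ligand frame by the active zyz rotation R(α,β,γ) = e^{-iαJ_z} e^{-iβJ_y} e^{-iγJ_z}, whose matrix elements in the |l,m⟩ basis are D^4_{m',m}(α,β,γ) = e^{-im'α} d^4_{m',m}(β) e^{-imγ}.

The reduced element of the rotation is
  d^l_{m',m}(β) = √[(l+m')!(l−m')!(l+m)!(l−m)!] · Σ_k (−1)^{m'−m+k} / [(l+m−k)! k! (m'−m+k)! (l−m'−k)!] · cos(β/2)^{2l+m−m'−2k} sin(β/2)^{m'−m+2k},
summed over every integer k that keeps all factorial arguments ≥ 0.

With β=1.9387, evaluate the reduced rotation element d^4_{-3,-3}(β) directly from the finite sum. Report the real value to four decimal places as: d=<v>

d^4_{-3,-3}(β=1.9387) via the finite sum:
Half-angle: c=0.565836, s=0.824518. N=√(1·5040·1·5040)=5040.000000
The bounds max(0,m−m')=0 and min(l+m,l−m')=1 give 2 terms
  k=0: (−1)^0·5040.0000/(5040)·0.5658^8·0.8245^0 = +0.010508
  k=1: (−1)^1·5040.0000/(720)·0.5658^6·0.8245^2 = -0.156185
d^4_{-3,-3}(1.9387) = +0.010508 -0.156185 = -0.145677

d=-0.1457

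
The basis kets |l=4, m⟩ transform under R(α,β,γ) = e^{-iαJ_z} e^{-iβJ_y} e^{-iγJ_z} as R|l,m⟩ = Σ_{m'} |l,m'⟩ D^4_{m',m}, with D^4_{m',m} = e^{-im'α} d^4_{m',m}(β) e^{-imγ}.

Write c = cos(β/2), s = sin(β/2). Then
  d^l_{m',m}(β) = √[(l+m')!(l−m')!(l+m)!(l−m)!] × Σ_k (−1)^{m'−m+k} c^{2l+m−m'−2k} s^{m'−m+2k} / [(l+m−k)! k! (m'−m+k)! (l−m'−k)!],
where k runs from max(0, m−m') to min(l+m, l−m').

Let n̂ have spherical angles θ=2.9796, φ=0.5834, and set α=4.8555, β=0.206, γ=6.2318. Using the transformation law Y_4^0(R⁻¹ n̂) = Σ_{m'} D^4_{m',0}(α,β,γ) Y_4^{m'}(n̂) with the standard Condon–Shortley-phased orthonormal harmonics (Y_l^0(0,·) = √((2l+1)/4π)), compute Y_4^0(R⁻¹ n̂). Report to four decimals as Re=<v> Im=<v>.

Re=0.6853 Im=0.0000

Need the full column D^4_{m',0} for m'=−4..4 at α=4.8555, β=0.2060, γ=6.2318.
cos(β/2)=0.994700, sin(β/2)=0.102818
d^4_{-4,0}: single k=4 term ⇒ +0.000915;  D = +0.000769+0.000496i
d^4_{-3,0}: k∈[3..4] ⇒ +0.012524 -0.000134 = +0.012390;  D = -0.005157+0.011265i
d^4_{-2,0}: k∈[2..4] ⇒ +0.097143 -0.002768 +0.000011 = +0.094387;  D = -0.090547-0.026648i
d^4_{-1,0}: k∈[1..4] ⇒ +0.443026 -0.028401 +0.000303 -0.000001 = +0.414928;  D = +0.059178-0.410686i
d^4_{0,0}: k∈[0..4] ⇒ +0.958380 -0.163837 +0.003939 -0.000019 +0.000000 = +0.798463;  D = +0.798463+0.000000i
d^4_{1,0}: k∈[0..3] ⇒ -0.443026 +0.028401 -0.000303 +0.000001 = -0.414928;  D = -0.059178-0.410686i
d^4_{2,0}: k∈[0..2] ⇒ +0.097143 -0.002768 +0.000011 = +0.094387;  D = -0.090547+0.026648i
d^4_{3,0}: k∈[0..1] ⇒ -0.012524 +0.000134 = -0.012390;  D = +0.005157+0.011265i
d^4_{4,0}: single k=0 term ⇒ +0.000915;  D = +0.000769-0.000496i
Y_4^{m'}(θ=2.9796,φ=0.5834) and Σ D·Y over m':
  (+0.0008+0.0005i)·(-0.0002-0.0002i)  (-0.0052+0.0113i)·(+0.0009+0.0051i)  (-0.0905-0.0266i)·(+0.0199-0.0466i)  (+0.0592-0.4107i)·(-0.2399+0.1584i)  (+0.7985+0.0000i)·(+0.7387+0.0000i)  (-0.0592-0.4107i)·(+0.2399+0.1584i)  (-0.0905+0.0266i)·(+0.0199+0.0466i)  (+0.0052+0.0113i)·(-0.0009+0.0051i)  (+0.0008-0.0005i)·(-0.0002+0.0002i)
Y_4^0(R⁻¹ n̂) = +0.685314-0.000000i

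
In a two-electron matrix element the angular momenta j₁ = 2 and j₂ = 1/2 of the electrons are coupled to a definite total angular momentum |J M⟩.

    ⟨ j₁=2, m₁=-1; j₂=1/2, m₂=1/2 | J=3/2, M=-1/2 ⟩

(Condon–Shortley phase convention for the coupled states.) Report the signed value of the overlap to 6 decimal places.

-0.774597  (= −√(3/5))

triangle: 1!×3!×0!/5! = 6/120
(j±m)!: 1!×3!×1!×0!×1!×2! = 12
prefactor² = (2J+1)×Δ×N² = 12/5
  k=1: −1/(1!×0!×2!×0!×1!×0!) = -1/2
Σ = -1/2  ⇒  CG² = 12/5×(-1/2)² = 3/5
CG = −√(3/5) = -0.774597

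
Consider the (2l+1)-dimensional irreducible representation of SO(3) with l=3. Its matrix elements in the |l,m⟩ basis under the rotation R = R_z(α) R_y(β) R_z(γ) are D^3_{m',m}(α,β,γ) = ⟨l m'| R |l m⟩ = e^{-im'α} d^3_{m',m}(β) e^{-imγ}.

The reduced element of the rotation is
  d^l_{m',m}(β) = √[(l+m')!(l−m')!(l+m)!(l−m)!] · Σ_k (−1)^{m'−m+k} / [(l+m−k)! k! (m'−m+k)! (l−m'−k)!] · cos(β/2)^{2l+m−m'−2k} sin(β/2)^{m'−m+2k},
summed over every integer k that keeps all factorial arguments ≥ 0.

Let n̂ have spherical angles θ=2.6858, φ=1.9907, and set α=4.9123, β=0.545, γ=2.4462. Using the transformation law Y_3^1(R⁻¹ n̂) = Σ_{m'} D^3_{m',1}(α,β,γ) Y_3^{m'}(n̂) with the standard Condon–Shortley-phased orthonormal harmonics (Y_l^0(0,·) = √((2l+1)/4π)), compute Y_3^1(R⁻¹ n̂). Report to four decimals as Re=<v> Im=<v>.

Need the full column D^3_{m',1} for m'=−3..3 at α=4.9123, β=0.5450, γ=2.4462.
cos(β/2)=0.963101, sin(β/2)=0.269140
d^3_{-3,1}: single k=4 term ⇒ +0.018850;  D = +0.018138-0.005131i
d^3_{-2,1}: k∈[3..4] ⇒ +0.110149 -0.004301 = +0.105848;  D = +0.048463+0.094102i
d^3_{-1,1}: k∈[2..4] ⇒ +0.373934 -0.038936 +0.000380 = +0.335379;  D = -0.261729+0.209706i
d^3_{0,1}: k∈[1..3] ⇒ +0.772553 -0.180993 +0.004711 = +0.596271;  D = -0.457818-0.382023i
d^3_{1,1}: k∈[0..2] ⇒ +0.798052 -0.498579 +0.029202 = +0.328675;  D = +0.156270-0.289148i
d^3_{2,1}: k∈[0..1] ⇒ -0.705241 +0.110149 = -0.595092;  D = -0.569287-0.173342i
d^3_{3,1}: single k=0 term ⇒ +0.241374;  D = -0.023054+0.240270i
Y_3^{m'}(θ=2.6858,φ=1.9907) and Σ D·Y over m':
  (+0.0181-0.0051i)·(+0.0339+0.0109i)  (+0.0485+0.0941i)·(+0.1187-0.1324i)  (-0.2617+0.2097i)·(-0.1758-0.3937i)  (-0.4578-0.3820i)·(-0.3455+0.0000i)  (+0.1563-0.2891i)·(+0.1758-0.3937i)  (-0.5693-0.1733i)·(+0.1187+0.1324i)  (-0.0231+0.2403i)·(-0.0339+0.0109i)
Y_3^1(R⁻¹ n̂) = +0.172813-0.013710i

Re=0.1728 Im=-0.0137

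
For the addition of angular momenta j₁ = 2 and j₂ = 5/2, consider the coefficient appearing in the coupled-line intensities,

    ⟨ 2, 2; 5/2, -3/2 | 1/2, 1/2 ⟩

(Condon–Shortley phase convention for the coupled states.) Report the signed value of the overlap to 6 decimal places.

+√(1/15) ≈ +0.258199

triangle: 4!*0!*1!/6! = 24/720
(j±m)!: 4!*0!*1!*4!*1!*0! = 576
prefactor² = (2J+1)*Δ*N² = 192/5
  k=0: +1/(0!*4!*0!*1!*0!*0!) = 1/24
Σ = 1/24  ⇒  CG² = 192/5*(1/24)² = 1/15
CG = +√(1/15) = +0.258199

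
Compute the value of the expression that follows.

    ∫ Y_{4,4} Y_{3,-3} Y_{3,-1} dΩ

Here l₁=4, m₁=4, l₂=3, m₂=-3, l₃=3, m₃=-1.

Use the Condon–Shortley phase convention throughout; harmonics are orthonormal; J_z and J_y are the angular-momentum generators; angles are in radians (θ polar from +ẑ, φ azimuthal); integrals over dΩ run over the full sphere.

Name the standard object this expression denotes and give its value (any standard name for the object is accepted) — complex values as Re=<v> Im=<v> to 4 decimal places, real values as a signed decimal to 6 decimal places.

This is a Gaunt coefficient — the integral of a triple product of spherical harmonics over the sphere.
Rules hold: Σm=0, L=10 even, 1≤3≤7.
N = 9·7·7 = 441
Δ = 4!·4!·2!/11! = 1/34650
Racah Σ t=1..3: t=1:−1/72 t=2:+1/16 t=3:−1/72 = 5/144
⇒ 3j(4 3 3; 0 0 0)² = 2/77, sgn -1
Racah Σ t=0..0: t=0:+1/1152 = 1/1152
⇒ 3j(4 3 3; 4 -3 -1)² = 1/33, sgn +1
4πI² = N·(3j₀)²·(3jₘ)² = 42/121
I = -1·√(0.347107/4π) = -0.16619847

Gaunt coefficient, -0.166198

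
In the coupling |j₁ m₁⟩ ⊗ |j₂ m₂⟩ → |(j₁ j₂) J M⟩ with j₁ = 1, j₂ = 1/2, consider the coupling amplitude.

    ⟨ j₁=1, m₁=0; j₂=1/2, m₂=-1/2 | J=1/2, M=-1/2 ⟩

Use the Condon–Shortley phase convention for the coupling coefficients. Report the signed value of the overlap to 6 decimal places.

+√(1/3) = +0.577350

triangle: 1!×1!×0!/3! = 1/6
(j±m)!: 1!×1!×0!×1!×0!×1! = 1
prefactor² = (2J+1)×Δ×N² = 1/3
  k=0: +1/(0!×1!×1!×0!×0!×0!) = 1
Σ = 1  ⇒  CG² = 1/3×1² = 1/3
CG = +√(1/3) = +0.577350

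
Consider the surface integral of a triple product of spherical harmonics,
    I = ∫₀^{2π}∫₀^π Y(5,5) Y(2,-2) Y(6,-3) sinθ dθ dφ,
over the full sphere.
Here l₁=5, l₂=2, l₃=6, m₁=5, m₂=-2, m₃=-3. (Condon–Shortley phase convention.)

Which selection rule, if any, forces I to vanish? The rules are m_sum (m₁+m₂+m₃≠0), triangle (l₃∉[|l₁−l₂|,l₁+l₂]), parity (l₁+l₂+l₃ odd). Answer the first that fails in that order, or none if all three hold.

parity

azimuthal sum: 5 − 2 − 3 = 0  ✓
3 ≤ 6 ≤ 7 (triangle on l)  ✓
L = 5 + 2 + 6 = 13 (odd)  ✗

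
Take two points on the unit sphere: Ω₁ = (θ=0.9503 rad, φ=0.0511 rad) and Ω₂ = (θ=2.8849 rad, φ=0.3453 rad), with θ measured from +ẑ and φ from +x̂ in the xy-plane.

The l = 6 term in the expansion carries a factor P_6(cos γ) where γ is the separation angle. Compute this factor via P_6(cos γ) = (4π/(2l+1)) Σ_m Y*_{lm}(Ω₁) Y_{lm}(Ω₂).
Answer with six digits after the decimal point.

Expand P_6 via completeness: Σ_{m} conj(Y_{6,m}) at Ω₁ times Y_{6,m} at Ω₂ —
  m=-6: (+0.133572+0.042287i) × (-0.000062-0.000113i) = -0.000004-0.000018i  (running Σ = -0.000004-0.000018i)
  m=-5: (+0.335593+0.087660i) × (+0.000265+0.001687i) = -0.000059+0.000589i  (running Σ = -0.000063+0.000571i)
  m=-4: (+0.416163+0.086268i) × (+0.002596-0.013525i) = +0.002247-0.005405i  (running Σ = +0.002184-0.004833i)
  m=-3: (+0.144890+0.022387i) × (-0.038319+0.064673i) = -0.007000+0.008513i  (running Σ = -0.004815+0.003679i)
  m=-2: (-0.281726-0.028893i) × (+0.211077-0.174422i) = -0.064505+0.043041i  (running Σ = -0.069321+0.046720i)
  m=-1: (-0.266742-0.013642i) × (-0.553718+0.199179i) = +0.150417-0.045575i  (running Σ = +0.081096+0.001144i)
  m=0: (+0.217472-0.000000i) × (+0.424636+0.000000i) = +0.092346+0.000000i  (running Σ = +0.173443+0.001144i)
  m=1: (+0.266742-0.013642i) × (+0.553718+0.199179i) = +0.150417+0.045575i  (running Σ = +0.323860+0.046720i)
  m=2: (-0.281726+0.028893i) × (+0.211077+0.174422i) = -0.064505-0.043041i  (running Σ = +0.259355+0.003679i)
  m=3: (-0.144890+0.022387i) × (+0.038319+0.064673i) = -0.007000-0.008513i  (running Σ = +0.252355-0.004833i)
  m=4: (+0.416163-0.086268i) × (+0.002596+0.013525i) = +0.002247+0.005405i  (running Σ = +0.254602+0.000571i)
  m=5: (-0.335593+0.087660i) × (-0.000265+0.001687i) = -0.000059-0.000589i  (running Σ = +0.254543-0.000018i)
  m=6: (+0.133572-0.042287i) × (-0.000062+0.000113i) = -0.000004+0.000018i  (running Σ = +0.254539+0.000000i)
Σ over m = +0.254539+0.000000i; ×(4π/13) → +0.246049+0.000000i. Real part: 0.246049

0.246049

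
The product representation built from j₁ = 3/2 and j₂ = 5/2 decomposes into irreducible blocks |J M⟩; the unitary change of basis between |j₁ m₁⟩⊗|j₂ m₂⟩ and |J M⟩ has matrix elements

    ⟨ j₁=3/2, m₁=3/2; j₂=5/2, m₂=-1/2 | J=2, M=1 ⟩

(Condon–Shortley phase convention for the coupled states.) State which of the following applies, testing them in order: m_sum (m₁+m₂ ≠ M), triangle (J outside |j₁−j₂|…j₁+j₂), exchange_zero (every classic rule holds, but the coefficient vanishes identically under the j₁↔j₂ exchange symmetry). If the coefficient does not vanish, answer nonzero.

nonzero

m-sum: m₁+m₂ = 3/2+(-1/2) = 1, M = 1  ✓
triangle: |j₁−j₂| = 1 ≤ J = 2 ≤ j₁+j₂ = 4  ✓
exchange: j₁≠j₂ or m₁≠m₂ — the exchange symmetry imposes no constraint here
value check: CG = +√(9/28) = +0.566947 ≠ 0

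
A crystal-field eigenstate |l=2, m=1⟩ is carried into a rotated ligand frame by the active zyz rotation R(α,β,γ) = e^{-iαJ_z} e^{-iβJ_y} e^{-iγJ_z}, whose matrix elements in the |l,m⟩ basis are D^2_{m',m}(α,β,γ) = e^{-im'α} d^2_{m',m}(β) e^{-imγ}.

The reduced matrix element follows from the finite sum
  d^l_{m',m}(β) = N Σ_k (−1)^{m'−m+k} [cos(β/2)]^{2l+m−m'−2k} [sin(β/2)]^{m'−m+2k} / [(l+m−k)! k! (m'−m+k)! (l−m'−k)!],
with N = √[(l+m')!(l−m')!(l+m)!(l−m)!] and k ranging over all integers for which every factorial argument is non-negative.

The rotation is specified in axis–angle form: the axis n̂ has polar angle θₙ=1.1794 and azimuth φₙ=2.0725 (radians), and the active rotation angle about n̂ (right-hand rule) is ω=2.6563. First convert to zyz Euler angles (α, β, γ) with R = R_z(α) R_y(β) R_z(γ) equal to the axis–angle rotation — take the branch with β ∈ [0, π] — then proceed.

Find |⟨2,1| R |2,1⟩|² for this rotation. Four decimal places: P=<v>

Axis–angle → zyz. n̂ = (sinθₙcosφₙ, sinθₙsinφₙ, cosθₙ) = (-0.444551, +0.810461, +0.381480), ω = 2.6563.
R = I cosω + sinω [n̂]ₓ + (1−cosω) n̂n̂ᵀ gives
  R = [-0.512105, -0.856931, +0.058460; -0.501036, +0.353316, +0.790020; -0.697647, +0.375282, -0.610288]
β = atan2(√(R₁₃²+R₂₃²), R₃₃) = 2.227220; α = atan2(R₂₃, R₁₃) mod 2π = 1.496933; γ = atan2(R₃₂, −R₃₁) mod 2π = 0.493526
Split into d^2_{1,1}(β=2.2272) × two z-phases.
Half-angle: c=0.441425, s=0.897298. N=√(6·1·6·1)=6.000000
Admissible k: 0..1 (factorial args all ≥0)
  k=0: (−1)^0·6.0000/(6)·0.4414^4·0.8973^0 = +0.037969
  k=1: (−1)^1·6.0000/(2)·0.4414^2·0.8973^2 = -0.470661
d^2_{1,1}(2.2272) = +0.037969 -0.470661 = -0.432693
|D^2_{1,1}|² = |d^2_{1,1}(β)|² = (-0.432693)² = 0.187223 (the z-rotation phases have unit modulus)

P=0.1872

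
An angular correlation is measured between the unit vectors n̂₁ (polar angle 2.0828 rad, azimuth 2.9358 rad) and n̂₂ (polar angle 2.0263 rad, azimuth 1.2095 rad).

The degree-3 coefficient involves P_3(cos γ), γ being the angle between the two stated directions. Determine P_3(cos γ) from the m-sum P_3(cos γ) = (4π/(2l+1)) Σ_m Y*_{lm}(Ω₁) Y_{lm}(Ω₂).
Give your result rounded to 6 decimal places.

Summing Y*_{l m}(θ₁,φ₁)·Y_{l m}(θ₂,φ₂) over m ∈ [−3, 3]; prefactor 4π/(2·3+1) = 1.795196:
  term(m=-3) = +0.037568-0.074601i   from Y*(Ω₁)=-0.225391+0.160018i, Y(Ω₂)=-0.267056+0.141385i
  term(m=-2) = -0.131349-0.042221i   from Y*(Ω₁)=-0.348738+0.152230i, Y(Ω₂)=+0.271969+0.239786i
  term(m=-1) = +0.000082-0.000523i   from Y*(Ω₁)=-0.055195+0.011522i, Y(Ω₂)=-0.003321+0.008790i
  term(m=+0) = +0.109792+0.000000i   from Y*(Ω₁)=+0.329067-0.000000i, Y(Ω₂)=+0.333646+0.000000i
  term(m=+1) = +0.000082+0.000523i   from Y*(Ω₁)=+0.055195+0.011522i, Y(Ω₂)=+0.003321+0.008790i
  term(m=+2) = -0.131349+0.042221i   from Y*(Ω₁)=-0.348738-0.152230i, Y(Ω₂)=+0.271969-0.239786i
  term(m=+3) = +0.037568+0.074601i   from Y*(Ω₁)=+0.225391+0.160018i, Y(Ω₂)=+0.267056+0.141385i
Accumulated sum -0.077606+0.000000i; after 4π/(2l+1) scaling, -0.139317+0.000000i ⇒ P_3 = -0.139317

-0.139317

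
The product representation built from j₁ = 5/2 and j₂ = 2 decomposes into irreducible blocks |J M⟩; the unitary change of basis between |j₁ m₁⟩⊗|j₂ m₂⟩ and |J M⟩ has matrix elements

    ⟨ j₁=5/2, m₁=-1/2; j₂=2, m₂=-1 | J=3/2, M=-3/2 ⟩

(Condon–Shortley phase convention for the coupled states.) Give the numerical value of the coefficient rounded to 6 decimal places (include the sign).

j₁+j₂−J=3  J+j₁−j₂=2  J−j₁+j₂=1  j₁+j₂+J+1=7
(j₁±m₁, j₂±m₂, J±M) = (2,3,1,3,0,3)
P² = 144/35
sum k=1..1:
  [1] −1/4 = -1/4
S = -1/4
C² = P²·S² = 9/35 ; C = -0.507093

−√(9/35) = -0.507093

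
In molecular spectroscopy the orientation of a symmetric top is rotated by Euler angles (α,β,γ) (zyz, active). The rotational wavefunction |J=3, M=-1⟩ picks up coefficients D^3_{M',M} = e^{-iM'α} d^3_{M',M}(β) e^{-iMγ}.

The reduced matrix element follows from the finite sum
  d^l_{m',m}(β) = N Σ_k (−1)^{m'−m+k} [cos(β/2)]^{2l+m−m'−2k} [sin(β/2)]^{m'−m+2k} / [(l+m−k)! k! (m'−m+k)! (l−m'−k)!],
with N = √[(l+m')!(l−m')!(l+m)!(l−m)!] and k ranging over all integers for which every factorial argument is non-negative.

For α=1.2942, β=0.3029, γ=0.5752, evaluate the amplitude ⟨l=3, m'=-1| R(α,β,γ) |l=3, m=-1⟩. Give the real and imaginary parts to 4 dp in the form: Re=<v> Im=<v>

Re=-0.2243 Im=0.7287

D^3_{-1,-1}(1.2942,0.3029,0.5752) = e^{-i·-1·1.2942}·d^3_{-1,-1}(0.3029)·e^{-i·-1·0.5752}. Compute d first:
c=cos(0.302900/2)=0.988553, s=sin(0.302900/2)=0.150872; N=√[2·24·2·24]=48.000000
The bounds max(0,m−m')=0 and min(l+m,l−m')=2 give 3 terms
  k=0: (−1)^0·48.0000/(48)·0.9886^6·0.1509^0 = +0.933256
  k=1: (−1)^1·48.0000/(6)·0.9886^4·0.1509^2 = -0.173903
  k=2: (−1)^2·48.0000/(8)·0.9886^2·0.1509^4 = +0.003038
d^3_{-1,-1}(0.3029) = +0.933256 -0.173903 +0.003038 = +0.762391
Attach z-rotation phases: D = e^{-i(-1)(1.2942)}·(+0.762391)·e^{-i(-1)(0.5752)} = -0.224285+0.728654i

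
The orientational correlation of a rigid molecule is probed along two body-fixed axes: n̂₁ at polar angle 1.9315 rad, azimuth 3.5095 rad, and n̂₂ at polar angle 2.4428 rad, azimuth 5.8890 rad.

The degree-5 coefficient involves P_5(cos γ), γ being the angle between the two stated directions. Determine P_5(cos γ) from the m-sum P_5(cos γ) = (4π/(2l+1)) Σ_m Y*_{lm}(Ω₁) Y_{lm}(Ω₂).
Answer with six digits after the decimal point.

-0.271265

Term-by-term m-sum for l=5 (normalisation 4π/11 = 1.142397):
  [-5]  conj(Y_{5,-5})(Ω₁) = +0.088369-0.320871i ; Y_{5,-5}(Ω₂) = -0.019918+0.047093i ; Δ = +0.013351+0.010553i
  [-4]  conj(Y_{5,-4})(Ω₁) = -0.039304-0.395044i ; Y_{5,-4}(Ω₂) = +0.001144-0.192435i ; Δ = -0.076065+0.007112i
  [-3]  conj(Y_{5,-3})(Ω₁) = -0.015445-0.030628i ; Y_{5,-3}(Ω₂) = +0.149060+0.364451i ; Δ = +0.008860-0.010195i
  [-2]  conj(Y_{5,-2})(Ω₁) = +0.243112+0.220124i ; Y_{5,-2}(Ω₂) = -0.287144-0.288856i ; Δ = -0.006224-0.133432i
  [-1]  conj(Y_{5,-1})(Ω₁) = +0.116890+0.045056i ; Y_{5,-1}(Ω₂) = +0.001741+0.000724i ; Δ = +0.000171+0.000163i
  [+0]  conj(Y_{5,0})(Ω₁) = -0.299586-0.000000i ; Y_{5,0}(Ω₂) = +0.392665+0.000000i ; Δ = -0.117637-0.000000i
  [+1]  conj(Y_{5,1})(Ω₁) = -0.116890+0.045056i ; Y_{5,1}(Ω₂) = -0.001741+0.000724i ; Δ = +0.000171-0.000163i
  [+2]  conj(Y_{5,2})(Ω₁) = +0.243112-0.220124i ; Y_{5,2}(Ω₂) = -0.287144+0.288856i ; Δ = -0.006224+0.133432i
  [+3]  conj(Y_{5,3})(Ω₁) = +0.015445-0.030628i ; Y_{5,3}(Ω₂) = -0.149060+0.364451i ; Δ = +0.008860+0.010195i
  [+4]  conj(Y_{5,4})(Ω₁) = -0.039304+0.395044i ; Y_{5,4}(Ω₂) = +0.001144+0.192435i ; Δ = -0.076065-0.007112i
  [+5]  conj(Y_{5,5})(Ω₁) = -0.088369-0.320871i ; Y_{5,5}(Ω₂) = +0.019918+0.047093i ; Δ = +0.013351-0.010553i
Σ over m = -0.237452+0.000000i; ×(4π/11) → -0.271265+0.000000i. Real part: -0.271265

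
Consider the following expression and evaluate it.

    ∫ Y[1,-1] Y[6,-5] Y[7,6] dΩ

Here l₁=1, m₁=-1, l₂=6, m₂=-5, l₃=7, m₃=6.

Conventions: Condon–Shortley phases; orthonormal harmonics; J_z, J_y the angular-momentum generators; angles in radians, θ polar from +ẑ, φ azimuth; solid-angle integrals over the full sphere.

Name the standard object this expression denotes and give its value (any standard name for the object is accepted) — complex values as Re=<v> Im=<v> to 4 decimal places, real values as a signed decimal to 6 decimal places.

Gaunt coefficient, +0.309019

This is a Gaunt coefficient — the integral of a triple product of spherical harmonics over the sphere.
m-sum 0 ✓  L=14 even ✓  5≤7≤7 ✓
Π(2lᵢ+1) = 3×13×15 = 585
triangle coeff Δ(1,6,7) = 1/1365
Σ_t [0,0]: t=0:+1/518400 = 1/518400
(3j)²=7/195 [(1 6 7; 0 0 0)], sign=-1
Σ_t [0,0]: t=0:+1/79833600 = 1/79833600
(3j)²=2/35 [(1 6 7; -1 -5 6)], sign=-1
⇒ 4πI² = 6/5
I = (+1)√(6/5/(4π)) = 0.30901936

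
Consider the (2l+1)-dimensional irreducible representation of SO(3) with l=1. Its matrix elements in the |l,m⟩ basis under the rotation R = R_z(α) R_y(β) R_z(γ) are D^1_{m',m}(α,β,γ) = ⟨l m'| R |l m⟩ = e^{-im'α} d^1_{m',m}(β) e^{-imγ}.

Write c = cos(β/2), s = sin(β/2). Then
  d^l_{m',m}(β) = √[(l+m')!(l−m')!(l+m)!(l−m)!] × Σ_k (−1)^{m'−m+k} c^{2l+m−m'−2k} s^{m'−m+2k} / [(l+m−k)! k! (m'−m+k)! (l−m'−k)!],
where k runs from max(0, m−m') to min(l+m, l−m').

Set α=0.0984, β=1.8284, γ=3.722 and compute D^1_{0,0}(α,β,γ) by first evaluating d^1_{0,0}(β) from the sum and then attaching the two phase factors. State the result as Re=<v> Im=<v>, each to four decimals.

Re=-0.2548 Im=0.0000

Split into d^1_{0,0}(β=1.8284) × two z-phases.
Half-angle: c=0.610424, s=0.792075. N=√(1·1·1·1)=1.000000
The bounds max(0,m−m')=0 and min(l+m,l−m')=1 give 2 terms
  k=0: (−1)^0·1.0000/(1)·0.6104^2·0.7921^0 = +0.372618
  k=1: (−1)^1·1.0000/(1)·0.6104^0·0.7921^2 = -0.627382
d^1_{0,0}(1.8284) = +0.372618 -0.627382 = -0.254764
Attach z-rotation phases: D = e^{-i(0)(0.0984)}·(-0.254764)·e^{-i(0)(3.7220)} = -0.254764+0.000000i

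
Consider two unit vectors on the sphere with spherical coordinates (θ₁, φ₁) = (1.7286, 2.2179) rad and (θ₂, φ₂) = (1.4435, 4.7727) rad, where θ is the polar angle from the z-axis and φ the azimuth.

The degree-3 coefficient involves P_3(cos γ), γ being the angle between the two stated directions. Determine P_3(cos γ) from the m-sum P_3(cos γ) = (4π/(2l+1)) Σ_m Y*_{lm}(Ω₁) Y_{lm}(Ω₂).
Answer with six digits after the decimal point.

Addition theorem: P_3(cos γ) = (4π/7) Σ_m Y*_{lm}(Ω₁) Y_{lm}(Ω₂), m = −3…3:
  m=-3: (0.37459 + 0.14551j) × (-0.07327 - 0.40053j) = 0.03084 - 0.16070j  (running Σ = 0.03084 - 0.16070j)
  m=-2: (0.04277 + 0.15068j) × (-0.12673 + 0.01536j) = -0.00774 - 0.01844j  (running Σ = 0.02310 - 0.17914j)
  m=-1: (0.16866 - 0.22320j) × (-0.01776 - 0.29420j) = -0.06866 - 0.04565j  (running Σ = -0.04556 - 0.22479j)
  m=0: (0.16869 + 0.00000j) × (-0.13831 + 0.00000j) = -0.02333 + 0.00000j  (running Σ = -0.06889 - 0.22479j)
  m=1: (-0.16866 - 0.22320j) × (0.01776 - 0.29420j) = -0.06866 + 0.04565j  (running Σ = -0.13755 - 0.17914j)
  m=2: (0.04277 - 0.15068j) × (-0.12673 - 0.01536j) = -0.00774 + 0.01844j  (running Σ = -0.14529 - 0.16070j)
  m=3: (-0.37459 + 0.14551j) × (0.07327 - 0.40053j) = 0.03084 + 0.16070j  (running Σ = -0.11445 + 0.00000j)
Total Σ_m = -0.11445 + 0.00000j. Multiply by 1.795196: -0.20546 + 0.00000j. P_3(cos γ) = -0.205461

-0.205461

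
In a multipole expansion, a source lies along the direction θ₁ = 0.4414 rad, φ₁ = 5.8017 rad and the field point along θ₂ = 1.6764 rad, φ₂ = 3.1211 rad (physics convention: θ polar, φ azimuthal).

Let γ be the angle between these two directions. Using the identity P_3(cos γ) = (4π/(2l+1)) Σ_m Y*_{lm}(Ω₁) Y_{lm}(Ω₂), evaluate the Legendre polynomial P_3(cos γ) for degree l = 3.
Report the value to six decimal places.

0.444418

Addition theorem: P_3(cos γ) = (4π/7) Σ_m Y*_{lm}(Ω₁) Y_{lm}(Ω₂), m = −3…3:
  [-3]  conj(Y_{3,-3})(Ω₁) = 0.00410 - 0.03227j ; Y_{3,-3}(Ω₂) = -0.40951 - 0.02521j ; Δ = -0.00249 + 0.01311j
  [-2]  conj(Y_{3,-2})(Ω₁) = 0.09631 - 0.13844j ; Y_{3,-2}(Ω₂) = -0.10644 - 0.00436j ; Δ = -0.01086 + 0.01431j
  [-1]  conj(Y_{3,-1})(Ω₁) = 0.37781 - 0.19740j ; Y_{3,-1}(Ω₂) = 0.30346 + 0.00622j ; Δ = 0.11588 - 0.05755j
  [+0]  conj(Y_{3,0})(Ω₁) = 0.36692 + 0.00000j ; Y_{3,0}(Ω₂) = 0.11582 + 0.00000j ; Δ = 0.04250 + 0.00000j
  [+1]  conj(Y_{3,1})(Ω₁) = -0.37781 - 0.19740j ; Y_{3,1}(Ω₂) = -0.30346 + 0.00622j ; Δ = 0.11588 + 0.05755j
  [+2]  conj(Y_{3,2})(Ω₁) = 0.09631 + 0.13844j ; Y_{3,2}(Ω₂) = -0.10644 + 0.00436j ; Δ = -0.01086 - 0.01431j
  [+3]  conj(Y_{3,3})(Ω₁) = -0.00410 - 0.03227j ; Y_{3,3}(Ω₂) = 0.40951 - 0.02521j ; Δ = -0.00249 - 0.01311j
Total Σ_m = 0.24756 + 0.00000j. Multiply by 1.795196: 0.44442 + 0.00000j. P_3(cos γ) = 0.444418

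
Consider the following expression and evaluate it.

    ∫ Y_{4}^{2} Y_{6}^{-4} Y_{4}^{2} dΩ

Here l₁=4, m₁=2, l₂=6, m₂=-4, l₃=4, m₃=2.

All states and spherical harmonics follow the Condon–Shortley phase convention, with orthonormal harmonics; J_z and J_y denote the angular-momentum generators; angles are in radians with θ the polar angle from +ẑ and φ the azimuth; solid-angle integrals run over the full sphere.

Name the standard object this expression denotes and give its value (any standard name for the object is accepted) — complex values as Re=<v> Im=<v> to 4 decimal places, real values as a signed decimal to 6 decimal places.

Gaunt coefficient, +0.159678

This is a Gaunt coefficient — the integral of a triple product of spherical harmonics over the sphere.
m-sum 0 ✓  L=14 even ✓  2≤4≤10 ✓
Π(2lᵢ+1) = 9×13×9 = 1053
triangle coeff Δ(4,6,4) = 1/1261260
Σ_t [2,4]: t=2:+1/4608 t=3:−1/1296 t=4:+1/4608 = -7/20736
(3j)²=20/1287 [(4 6 4; 0 0 0)], sign=-1
Σ_t [0,2]: t=0:+1/69120 t=1:−1/14400 t=2:+1/69120 = -7/172800
(3j)²=14/715 [(4 6 4; 2 -4 2)], sign=-1
⇒ 4πI² = 504/1573
I = (+1)√(504/1573/(4π)) = 0.15967833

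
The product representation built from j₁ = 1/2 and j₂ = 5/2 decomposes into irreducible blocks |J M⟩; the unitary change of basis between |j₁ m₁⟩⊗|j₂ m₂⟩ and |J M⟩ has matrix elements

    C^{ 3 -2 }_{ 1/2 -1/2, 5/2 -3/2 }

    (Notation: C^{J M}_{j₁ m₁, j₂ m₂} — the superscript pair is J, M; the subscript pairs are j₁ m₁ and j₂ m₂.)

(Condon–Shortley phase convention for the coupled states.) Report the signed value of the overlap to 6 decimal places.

j₁+j₂−J=0  J+j₁−j₂=1  J−j₁+j₂=5  j₁+j₂+J+1=7
(j₁±m₁, j₂±m₂, J±M) = (0,1,1,4,1,5)
P² = 480
sum k=0..0:
  [0] +1/24 = 1/24
S = 1/24
C² = P²·S² = 5/6 ; C = +0.912871

+0.912871  (= +√(5/6))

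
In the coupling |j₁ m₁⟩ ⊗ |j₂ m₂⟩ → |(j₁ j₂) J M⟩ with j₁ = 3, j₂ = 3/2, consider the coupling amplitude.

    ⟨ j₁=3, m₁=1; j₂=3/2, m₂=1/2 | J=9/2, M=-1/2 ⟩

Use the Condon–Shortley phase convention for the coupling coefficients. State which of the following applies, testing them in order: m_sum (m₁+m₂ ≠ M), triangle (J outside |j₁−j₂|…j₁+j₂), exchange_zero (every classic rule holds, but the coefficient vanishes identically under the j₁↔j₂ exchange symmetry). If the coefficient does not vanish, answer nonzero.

m-sum: m₁+m₂ = 1+1/2 = 3/2, M = -1/2  ✗ ⇒ coefficient is 0

m_sum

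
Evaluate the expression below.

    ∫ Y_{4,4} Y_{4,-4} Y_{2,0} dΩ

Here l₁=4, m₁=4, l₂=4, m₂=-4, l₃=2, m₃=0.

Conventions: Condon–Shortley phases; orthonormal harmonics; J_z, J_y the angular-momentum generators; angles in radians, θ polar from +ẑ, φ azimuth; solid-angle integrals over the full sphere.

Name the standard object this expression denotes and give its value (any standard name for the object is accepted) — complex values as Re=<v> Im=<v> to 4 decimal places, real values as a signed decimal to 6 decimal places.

This is a Gaunt coefficient — the integral of a triple product of spherical harmonics over the sphere.
m-sum 0 ✓  L=10 even ✓  0≤2≤8 ✓
Π(2lᵢ+1) = 9×9×5 = 405
triangle coeff Δ(4,4,2) = 1/13860
Σ_t [2,4]: t=2:+1/192 t=3:−1/36 t=4:+1/192 = -5/288
(3j)²=20/693 [(4 4 2; 0 0 0)], sign=-1
Σ_t [0,0]: t=0:+1/2880 = 1/2880
(3j)²=28/495 [(4 4 2; 4 -4 0)], sign=+1
⇒ 4πI² = 80/121
I = (-1)√(80/121/(4π)) = -0.22937568

Gaunt coefficient, -0.229376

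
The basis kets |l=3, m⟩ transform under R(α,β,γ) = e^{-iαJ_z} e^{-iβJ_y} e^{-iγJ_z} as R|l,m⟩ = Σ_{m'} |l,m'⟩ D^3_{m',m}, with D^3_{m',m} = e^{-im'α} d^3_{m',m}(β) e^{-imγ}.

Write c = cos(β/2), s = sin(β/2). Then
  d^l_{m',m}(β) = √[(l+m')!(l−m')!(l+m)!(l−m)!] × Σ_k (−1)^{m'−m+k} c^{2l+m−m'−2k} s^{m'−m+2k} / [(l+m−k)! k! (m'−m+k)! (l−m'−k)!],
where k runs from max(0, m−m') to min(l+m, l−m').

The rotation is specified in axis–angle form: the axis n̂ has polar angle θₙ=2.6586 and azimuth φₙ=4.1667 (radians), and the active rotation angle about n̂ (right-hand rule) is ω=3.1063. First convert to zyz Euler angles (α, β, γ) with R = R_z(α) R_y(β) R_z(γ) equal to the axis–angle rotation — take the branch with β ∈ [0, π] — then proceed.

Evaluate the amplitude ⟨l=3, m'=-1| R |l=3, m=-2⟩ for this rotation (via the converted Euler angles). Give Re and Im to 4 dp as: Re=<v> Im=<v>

Re=-0.2050 Im=0.2962

Axis–angle → zyz. n̂ = (sinθₙcosφₙ, sinθₙsinφₙ, cosθₙ) = (-0.241043, -0.396982, -0.885609), ω = 3.1063.
R = I cosω + sinω [n̂]ₓ + (1−cosω) n̂n̂ᵀ gives
  R = [-0.883210, +0.222569, +0.412800; +0.160071, -0.684286, +0.711428; +0.440815, +0.694418, +0.568741]
β = atan2(√(R₁₃²+R₂₃²), R₃₃) = 0.965822; α = atan2(R₂₃, R₁₃) mod 2π = 1.045032; γ = atan2(R₃₂, −R₃₁) mod 2π = 2.136410
First d^3_{-1,-2}(β=0.9658), then the phase factors e^{-i(-1)α} and e^{-i(-2)γ}:
Half-angle: c=0.885647, s=0.464359. N=√(2·24·1·120)=75.894664
Admissible k: 0..1 (factorial args all ≥0)
  k=0: (−1)^1·75.8947/(24)·0.8856^5·0.4644^1 = -0.800124
  k=1: (−1)^2·75.8947/(12)·0.8856^3·0.4644^3 = +0.439920
d^3_{-1,-2}(0.9658) = -0.800124 +0.439920 = -0.360203
D = (+0.501874+0.864941i)·(-0.360203)·(-0.425549-0.904935i) = -0.205008+0.296173i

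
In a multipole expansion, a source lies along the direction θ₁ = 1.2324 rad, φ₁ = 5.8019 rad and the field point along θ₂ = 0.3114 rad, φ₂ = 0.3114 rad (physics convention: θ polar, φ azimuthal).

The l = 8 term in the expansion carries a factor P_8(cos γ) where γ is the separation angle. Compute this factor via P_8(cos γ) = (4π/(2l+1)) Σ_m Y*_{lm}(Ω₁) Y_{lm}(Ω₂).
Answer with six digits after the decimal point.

-0.019638

Expand P_8 via completeness: Σ_{m} conj(Y_{8,m}) at Ω₁ times Y_{8,m} at Ω₂ —
  term(m=-8) = (0.000013, -0.000001)   from Y*(Ω₁)=(-0.245295, 0.210280), Y(Ω₂)=(-0.000032, -0.000024)
  term(m=-7) = (0.000168, 0.000152)   from Y*(Ω₁)=(-0.443116, 0.102540), Y(Ω₂)=(-0.000285, -0.000408)
  term(m=-6) = (0.000030, 0.000678)   from Y*(Ω₁)=(-0.167637, -0.043499), Y(Ω₂)=(-0.001150, -0.003749)
  term(m=-5) = (0.004093, -0.004402)   from Y*(Ω₁)=(0.201405, 0.182124), Y(Ω₂)=(0.000305, -0.022135)
  term(m=-4) = (0.026458, -0.000771)   from Y*(Ω₁)=(0.099988, 0.270268), Y(Ω₂)=(0.029346, -0.087037)
  term(m=-3) = (-0.029316, -0.028062)   from Y*(Ω₁)=(0.018743, -0.146854), Y(Ω₂)=(0.162952, -0.220424)
  term(m=-2) = (-0.002472, -0.169569)   from Y*(Ω₁)=(0.178989, -0.257065), Y(Ω₂)=(0.439748, -0.315803)
  term(m=-1) = (-0.034383, 0.034888)   from Y*(Ω₁)=(-0.080706, 0.042148), Y(Ω₂)=(0.512117, -0.164836)
  term(m=+0) = (0.044253, 0.000000)   from Y*(Ω₁)=(-0.316411, -0.000000), Y(Ω₂)=(-0.139860, 0.000000)
  term(m=+1) = (-0.034383, -0.034888)   from Y*(Ω₁)=(0.080706, 0.042148), Y(Ω₂)=(-0.512117, -0.164836)
  term(m=+2) = (-0.002472, 0.169569)   from Y*(Ω₁)=(0.178989, 0.257065), Y(Ω₂)=(0.439748, 0.315803)
  term(m=+3) = (-0.029316, 0.028062)   from Y*(Ω₁)=(-0.018743, -0.146854), Y(Ω₂)=(-0.162952, -0.220424)
  term(m=+4) = (0.026458, 0.000771)   from Y*(Ω₁)=(0.099988, -0.270268), Y(Ω₂)=(0.029346, 0.087037)
  term(m=+5) = (0.004093, 0.004402)   from Y*(Ω₁)=(-0.201405, 0.182124), Y(Ω₂)=(-0.000305, -0.022135)
  term(m=+6) = (0.000030, -0.000678)   from Y*(Ω₁)=(-0.167637, 0.043499), Y(Ω₂)=(-0.001150, 0.003749)
  term(m=+7) = (0.000168, -0.000152)   from Y*(Ω₁)=(0.443116, 0.102540), Y(Ω₂)=(0.000285, -0.000408)
  term(m=+8) = (0.000013, 0.000001)   from Y*(Ω₁)=(-0.245295, -0.210280), Y(Ω₂)=(-0.000032, 0.000024)
Accumulated sum (-0.026566, 0.000000); after 4π/(2l+1) scaling, (-0.019638, 0.000000) ⇒ P_8 = -0.019638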